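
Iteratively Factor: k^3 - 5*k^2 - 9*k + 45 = (k + 3)*(k^2 - 8*k + 15) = (k - 5)*(k + 3)*(k - 3)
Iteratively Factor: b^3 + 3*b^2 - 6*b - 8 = (b - 2)*(b^2 + 5*b + 4) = (b - 2)*(b + 4)*(b + 1)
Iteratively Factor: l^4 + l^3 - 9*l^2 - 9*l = (l - 3)*(l^3 + 4*l^2 + 3*l) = (l - 3)*(l + 3)*(l^2 + l) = l*(l - 3)*(l + 3)*(l + 1)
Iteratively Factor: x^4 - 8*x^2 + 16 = (x + 2)*(x^3 - 2*x^2 - 4*x + 8) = (x - 2)*(x + 2)*(x^2 - 4) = (x - 2)^2*(x + 2)*(x + 2)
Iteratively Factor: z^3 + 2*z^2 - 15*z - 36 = (z - 4)*(z^2 + 6*z + 9) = (z - 4)*(z + 3)*(z + 3)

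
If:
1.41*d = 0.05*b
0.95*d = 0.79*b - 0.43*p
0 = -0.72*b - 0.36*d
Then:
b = 0.00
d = 0.00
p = 0.00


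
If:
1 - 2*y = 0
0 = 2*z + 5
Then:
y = 1/2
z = -5/2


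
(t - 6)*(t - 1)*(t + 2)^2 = t^4 - 3*t^3 - 18*t^2 - 4*t + 24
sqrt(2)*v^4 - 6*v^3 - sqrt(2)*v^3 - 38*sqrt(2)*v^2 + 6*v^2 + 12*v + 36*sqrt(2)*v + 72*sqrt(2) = (v - 2)*(v - 6*sqrt(2))*(v + 3*sqrt(2))*(sqrt(2)*v + sqrt(2))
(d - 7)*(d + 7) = d^2 - 49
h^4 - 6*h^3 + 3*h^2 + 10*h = h*(h - 5)*(h - 2)*(h + 1)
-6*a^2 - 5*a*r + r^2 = (-6*a + r)*(a + r)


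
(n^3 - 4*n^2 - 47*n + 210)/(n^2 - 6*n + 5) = (n^2 + n - 42)/(n - 1)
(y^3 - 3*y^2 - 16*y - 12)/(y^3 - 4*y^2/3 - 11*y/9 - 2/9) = 9*(-y^3 + 3*y^2 + 16*y + 12)/(-9*y^3 + 12*y^2 + 11*y + 2)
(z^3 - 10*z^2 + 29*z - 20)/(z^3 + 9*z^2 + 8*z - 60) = (z^3 - 10*z^2 + 29*z - 20)/(z^3 + 9*z^2 + 8*z - 60)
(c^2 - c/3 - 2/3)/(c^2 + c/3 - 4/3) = (3*c + 2)/(3*c + 4)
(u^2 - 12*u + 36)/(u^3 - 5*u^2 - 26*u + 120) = (u - 6)/(u^2 + u - 20)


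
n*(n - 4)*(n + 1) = n^3 - 3*n^2 - 4*n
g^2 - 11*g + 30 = (g - 6)*(g - 5)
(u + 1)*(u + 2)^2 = u^3 + 5*u^2 + 8*u + 4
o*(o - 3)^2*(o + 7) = o^4 + o^3 - 33*o^2 + 63*o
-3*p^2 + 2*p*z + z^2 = (-p + z)*(3*p + z)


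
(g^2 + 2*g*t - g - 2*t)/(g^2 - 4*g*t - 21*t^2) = (-g^2 - 2*g*t + g + 2*t)/(-g^2 + 4*g*t + 21*t^2)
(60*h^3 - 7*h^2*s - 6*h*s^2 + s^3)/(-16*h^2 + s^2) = (-15*h^2 - 2*h*s + s^2)/(4*h + s)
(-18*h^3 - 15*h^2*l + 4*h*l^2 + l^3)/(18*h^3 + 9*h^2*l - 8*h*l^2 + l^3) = (-6*h - l)/(6*h - l)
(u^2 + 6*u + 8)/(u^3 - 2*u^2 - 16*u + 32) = (u + 2)/(u^2 - 6*u + 8)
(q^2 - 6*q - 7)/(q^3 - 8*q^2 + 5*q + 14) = 1/(q - 2)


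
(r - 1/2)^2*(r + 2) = r^3 + r^2 - 7*r/4 + 1/2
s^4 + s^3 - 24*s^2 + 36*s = s*(s - 3)*(s - 2)*(s + 6)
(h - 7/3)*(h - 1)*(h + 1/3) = h^3 - 3*h^2 + 11*h/9 + 7/9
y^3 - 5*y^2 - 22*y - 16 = (y - 8)*(y + 1)*(y + 2)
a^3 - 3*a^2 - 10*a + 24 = (a - 4)*(a - 2)*(a + 3)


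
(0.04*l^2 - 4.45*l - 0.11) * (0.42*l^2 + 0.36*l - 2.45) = 0.0168*l^4 - 1.8546*l^3 - 1.7462*l^2 + 10.8629*l + 0.2695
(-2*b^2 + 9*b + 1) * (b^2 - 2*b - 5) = -2*b^4 + 13*b^3 - 7*b^2 - 47*b - 5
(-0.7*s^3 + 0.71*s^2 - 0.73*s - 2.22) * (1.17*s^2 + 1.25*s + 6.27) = -0.819*s^5 - 0.0443000000000001*s^4 - 4.3556*s^3 + 0.9418*s^2 - 7.3521*s - 13.9194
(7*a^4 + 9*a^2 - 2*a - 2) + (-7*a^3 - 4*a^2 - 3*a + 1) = 7*a^4 - 7*a^3 + 5*a^2 - 5*a - 1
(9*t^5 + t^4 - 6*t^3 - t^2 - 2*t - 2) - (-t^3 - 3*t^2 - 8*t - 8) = 9*t^5 + t^4 - 5*t^3 + 2*t^2 + 6*t + 6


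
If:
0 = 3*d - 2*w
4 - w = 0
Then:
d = 8/3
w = 4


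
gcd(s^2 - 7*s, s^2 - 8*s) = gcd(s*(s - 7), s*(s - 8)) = s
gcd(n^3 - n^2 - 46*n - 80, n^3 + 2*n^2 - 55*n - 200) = n^2 - 3*n - 40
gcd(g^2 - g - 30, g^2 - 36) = g - 6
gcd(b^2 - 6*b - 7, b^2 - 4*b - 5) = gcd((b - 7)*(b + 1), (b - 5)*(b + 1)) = b + 1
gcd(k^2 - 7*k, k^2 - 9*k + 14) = k - 7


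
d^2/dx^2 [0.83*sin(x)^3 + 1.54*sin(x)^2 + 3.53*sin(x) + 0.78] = -4.1525*sin(x) + 1.8675*sin(3*x) + 3.08*cos(2*x)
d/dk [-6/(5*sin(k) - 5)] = 6*cos(k)/(5*(sin(k) - 1)^2)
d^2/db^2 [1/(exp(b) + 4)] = (exp(b) - 4)*exp(b)/(exp(b) + 4)^3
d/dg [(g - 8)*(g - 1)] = 2*g - 9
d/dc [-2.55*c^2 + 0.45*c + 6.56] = 0.45 - 5.1*c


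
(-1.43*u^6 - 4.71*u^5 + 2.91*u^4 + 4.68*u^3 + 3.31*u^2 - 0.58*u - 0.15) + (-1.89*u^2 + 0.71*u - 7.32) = -1.43*u^6 - 4.71*u^5 + 2.91*u^4 + 4.68*u^3 + 1.42*u^2 + 0.13*u - 7.47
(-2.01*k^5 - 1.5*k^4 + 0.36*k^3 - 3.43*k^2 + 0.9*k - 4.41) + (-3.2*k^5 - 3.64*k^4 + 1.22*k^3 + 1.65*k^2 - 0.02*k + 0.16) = -5.21*k^5 - 5.14*k^4 + 1.58*k^3 - 1.78*k^2 + 0.88*k - 4.25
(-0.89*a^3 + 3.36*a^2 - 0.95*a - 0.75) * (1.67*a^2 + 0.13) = -1.4863*a^5 + 5.6112*a^4 - 1.7022*a^3 - 0.8157*a^2 - 0.1235*a - 0.0975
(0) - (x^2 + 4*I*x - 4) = -x^2 - 4*I*x + 4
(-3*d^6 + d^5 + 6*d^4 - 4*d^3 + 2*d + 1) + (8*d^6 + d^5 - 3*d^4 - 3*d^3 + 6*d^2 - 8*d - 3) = 5*d^6 + 2*d^5 + 3*d^4 - 7*d^3 + 6*d^2 - 6*d - 2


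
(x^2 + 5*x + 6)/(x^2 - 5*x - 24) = (x + 2)/(x - 8)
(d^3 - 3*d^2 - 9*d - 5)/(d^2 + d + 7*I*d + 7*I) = (d^2 - 4*d - 5)/(d + 7*I)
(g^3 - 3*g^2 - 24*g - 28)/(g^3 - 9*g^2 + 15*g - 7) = (g^2 + 4*g + 4)/(g^2 - 2*g + 1)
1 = 1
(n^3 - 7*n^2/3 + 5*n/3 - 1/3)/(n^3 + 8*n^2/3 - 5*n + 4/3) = (n - 1)/(n + 4)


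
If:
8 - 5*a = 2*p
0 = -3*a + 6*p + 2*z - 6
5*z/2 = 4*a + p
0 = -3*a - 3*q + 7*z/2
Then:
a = 53/42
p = 71/84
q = 125/84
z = 33/14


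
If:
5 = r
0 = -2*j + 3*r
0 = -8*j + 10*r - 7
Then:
No Solution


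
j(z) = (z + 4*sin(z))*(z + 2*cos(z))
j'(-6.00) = -21.90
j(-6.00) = 19.92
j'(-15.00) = -6.81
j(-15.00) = 290.76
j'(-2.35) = -5.79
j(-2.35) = 19.51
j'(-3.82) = 11.70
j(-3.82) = 7.04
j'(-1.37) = -17.40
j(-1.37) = 5.14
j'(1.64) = -4.52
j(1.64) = 8.46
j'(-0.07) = 9.21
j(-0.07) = -0.67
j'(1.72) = -4.97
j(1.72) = 8.07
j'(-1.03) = -12.11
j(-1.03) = 0.00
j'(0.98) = 3.92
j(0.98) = 9.01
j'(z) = (1 - 2*sin(z))*(z + 4*sin(z)) + (z + 2*cos(z))*(4*cos(z) + 1) = -(z + 4*sin(z))*(2*sin(z) - 1) + (z + 2*cos(z))*(4*cos(z) + 1)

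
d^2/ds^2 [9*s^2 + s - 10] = 18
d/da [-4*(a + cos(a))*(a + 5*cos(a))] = 24*a*sin(a) - 8*a + 20*sin(2*a) - 24*cos(a)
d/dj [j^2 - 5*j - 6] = 2*j - 5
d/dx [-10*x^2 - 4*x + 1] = -20*x - 4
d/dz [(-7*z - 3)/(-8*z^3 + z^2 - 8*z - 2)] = (56*z^3 - 7*z^2 + 56*z - 2*(7*z + 3)*(12*z^2 - z + 4) + 14)/(8*z^3 - z^2 + 8*z + 2)^2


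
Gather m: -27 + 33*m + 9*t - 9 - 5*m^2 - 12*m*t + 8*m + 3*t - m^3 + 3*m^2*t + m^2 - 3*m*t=-m^3 + m^2*(3*t - 4) + m*(41 - 15*t) + 12*t - 36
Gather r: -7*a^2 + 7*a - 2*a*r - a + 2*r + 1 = -7*a^2 + 6*a + r*(2 - 2*a) + 1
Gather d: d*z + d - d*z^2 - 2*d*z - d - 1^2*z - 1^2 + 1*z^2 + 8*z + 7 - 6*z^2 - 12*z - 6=d*(-z^2 - z) - 5*z^2 - 5*z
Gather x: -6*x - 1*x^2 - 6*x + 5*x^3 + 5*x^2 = 5*x^3 + 4*x^2 - 12*x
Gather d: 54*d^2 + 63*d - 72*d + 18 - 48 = 54*d^2 - 9*d - 30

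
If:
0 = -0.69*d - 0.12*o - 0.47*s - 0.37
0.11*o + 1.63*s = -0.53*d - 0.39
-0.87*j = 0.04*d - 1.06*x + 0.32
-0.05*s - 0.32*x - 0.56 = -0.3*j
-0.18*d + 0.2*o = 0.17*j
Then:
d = -2.42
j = 16.46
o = 11.81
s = -0.25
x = 13.72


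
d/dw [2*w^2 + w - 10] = 4*w + 1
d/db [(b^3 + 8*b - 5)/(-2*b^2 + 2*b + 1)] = (-2*b^4 + 4*b^3 + 19*b^2 - 20*b + 18)/(4*b^4 - 8*b^3 + 4*b + 1)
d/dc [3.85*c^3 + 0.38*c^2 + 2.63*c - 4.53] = 11.55*c^2 + 0.76*c + 2.63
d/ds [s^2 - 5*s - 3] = 2*s - 5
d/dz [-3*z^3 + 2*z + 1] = 2 - 9*z^2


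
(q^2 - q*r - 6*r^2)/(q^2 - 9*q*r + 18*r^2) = (q + 2*r)/(q - 6*r)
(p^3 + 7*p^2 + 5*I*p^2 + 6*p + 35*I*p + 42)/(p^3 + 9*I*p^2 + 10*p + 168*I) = (p^2 + p*(7 - I) - 7*I)/(p^2 + 3*I*p + 28)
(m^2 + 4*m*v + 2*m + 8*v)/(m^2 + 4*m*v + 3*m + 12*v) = (m + 2)/(m + 3)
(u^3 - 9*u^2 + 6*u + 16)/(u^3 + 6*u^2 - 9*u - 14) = (u - 8)/(u + 7)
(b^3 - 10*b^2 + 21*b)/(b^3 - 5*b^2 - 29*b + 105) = b/(b + 5)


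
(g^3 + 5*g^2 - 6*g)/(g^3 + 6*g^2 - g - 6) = g/(g + 1)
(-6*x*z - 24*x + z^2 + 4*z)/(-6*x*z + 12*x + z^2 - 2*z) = (z + 4)/(z - 2)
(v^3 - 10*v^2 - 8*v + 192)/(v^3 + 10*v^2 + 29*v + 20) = (v^2 - 14*v + 48)/(v^2 + 6*v + 5)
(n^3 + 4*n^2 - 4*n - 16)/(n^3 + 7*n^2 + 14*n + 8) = (n - 2)/(n + 1)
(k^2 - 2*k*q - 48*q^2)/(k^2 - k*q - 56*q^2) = (k + 6*q)/(k + 7*q)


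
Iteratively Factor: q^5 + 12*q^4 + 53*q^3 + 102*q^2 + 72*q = (q + 3)*(q^4 + 9*q^3 + 26*q^2 + 24*q) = q*(q + 3)*(q^3 + 9*q^2 + 26*q + 24) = q*(q + 3)*(q + 4)*(q^2 + 5*q + 6) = q*(q + 3)^2*(q + 4)*(q + 2)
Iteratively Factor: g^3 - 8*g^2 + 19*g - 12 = (g - 1)*(g^2 - 7*g + 12) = (g - 3)*(g - 1)*(g - 4)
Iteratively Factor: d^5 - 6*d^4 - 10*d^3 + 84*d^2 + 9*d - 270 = (d - 5)*(d^4 - d^3 - 15*d^2 + 9*d + 54) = (d - 5)*(d + 2)*(d^3 - 3*d^2 - 9*d + 27) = (d - 5)*(d - 3)*(d + 2)*(d^2 - 9) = (d - 5)*(d - 3)*(d + 2)*(d + 3)*(d - 3)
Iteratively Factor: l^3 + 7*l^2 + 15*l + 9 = (l + 3)*(l^2 + 4*l + 3) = (l + 1)*(l + 3)*(l + 3)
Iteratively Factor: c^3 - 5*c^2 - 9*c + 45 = (c - 5)*(c^2 - 9) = (c - 5)*(c - 3)*(c + 3)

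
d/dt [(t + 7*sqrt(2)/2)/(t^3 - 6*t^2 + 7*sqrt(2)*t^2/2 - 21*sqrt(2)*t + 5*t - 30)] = 2*(2*t^3 - 12*t^2 + 7*sqrt(2)*t^2 - 42*sqrt(2)*t + 10*t - (2*t + 7*sqrt(2))*(3*t^2 - 12*t + 7*sqrt(2)*t - 21*sqrt(2) + 5) - 60)/(2*t^3 - 12*t^2 + 7*sqrt(2)*t^2 - 42*sqrt(2)*t + 10*t - 60)^2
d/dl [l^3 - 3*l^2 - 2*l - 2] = 3*l^2 - 6*l - 2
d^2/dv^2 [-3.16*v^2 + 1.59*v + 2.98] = -6.32000000000000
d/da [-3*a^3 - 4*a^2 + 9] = a*(-9*a - 8)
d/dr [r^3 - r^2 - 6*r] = 3*r^2 - 2*r - 6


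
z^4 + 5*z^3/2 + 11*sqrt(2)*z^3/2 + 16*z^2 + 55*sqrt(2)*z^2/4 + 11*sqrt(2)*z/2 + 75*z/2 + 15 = (z + 1/2)*(z + 2)*(z + 5*sqrt(2)/2)*(z + 3*sqrt(2))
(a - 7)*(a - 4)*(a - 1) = a^3 - 12*a^2 + 39*a - 28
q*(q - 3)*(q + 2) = q^3 - q^2 - 6*q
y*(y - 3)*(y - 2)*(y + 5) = y^4 - 19*y^2 + 30*y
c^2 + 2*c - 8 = (c - 2)*(c + 4)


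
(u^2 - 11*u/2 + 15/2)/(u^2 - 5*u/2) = (u - 3)/u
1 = 1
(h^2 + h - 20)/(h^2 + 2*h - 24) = (h + 5)/(h + 6)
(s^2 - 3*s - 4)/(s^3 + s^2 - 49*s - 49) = (s - 4)/(s^2 - 49)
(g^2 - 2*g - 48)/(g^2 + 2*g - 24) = (g - 8)/(g - 4)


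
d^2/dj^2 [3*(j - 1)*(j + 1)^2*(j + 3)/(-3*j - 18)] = 2*(-3*j^4 - 52*j^3 - 288*j^2 - 432*j - 93)/(j^3 + 18*j^2 + 108*j + 216)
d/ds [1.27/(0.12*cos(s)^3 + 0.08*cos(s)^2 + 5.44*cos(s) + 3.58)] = (0.4572*cos(s)^2 + 0.2032*cos(s) + 6.9088)*sin(s)/(0.12*cos(s)^3 + 0.08*cos(s)^2 + 5.44*cos(s) + 3.58)^2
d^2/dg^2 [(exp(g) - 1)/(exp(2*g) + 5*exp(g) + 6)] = (exp(4*g) - 9*exp(3*g) - 51*exp(2*g) - 31*exp(g) + 66)*exp(g)/(exp(6*g) + 15*exp(5*g) + 93*exp(4*g) + 305*exp(3*g) + 558*exp(2*g) + 540*exp(g) + 216)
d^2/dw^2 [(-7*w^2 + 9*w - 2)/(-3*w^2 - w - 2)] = 12*(-17*w^3 - 12*w^2 + 30*w + 6)/(27*w^6 + 27*w^5 + 63*w^4 + 37*w^3 + 42*w^2 + 12*w + 8)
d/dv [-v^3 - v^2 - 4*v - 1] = -3*v^2 - 2*v - 4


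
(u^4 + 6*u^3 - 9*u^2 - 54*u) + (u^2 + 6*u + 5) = u^4 + 6*u^3 - 8*u^2 - 48*u + 5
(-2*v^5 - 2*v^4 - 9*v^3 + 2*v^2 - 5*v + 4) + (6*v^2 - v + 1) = -2*v^5 - 2*v^4 - 9*v^3 + 8*v^2 - 6*v + 5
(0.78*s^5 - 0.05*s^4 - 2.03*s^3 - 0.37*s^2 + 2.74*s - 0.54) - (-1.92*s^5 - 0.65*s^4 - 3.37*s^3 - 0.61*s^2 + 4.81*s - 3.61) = 2.7*s^5 + 0.6*s^4 + 1.34*s^3 + 0.24*s^2 - 2.07*s + 3.07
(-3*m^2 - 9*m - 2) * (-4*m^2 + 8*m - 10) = 12*m^4 + 12*m^3 - 34*m^2 + 74*m + 20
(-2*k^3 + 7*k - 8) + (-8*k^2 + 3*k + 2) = -2*k^3 - 8*k^2 + 10*k - 6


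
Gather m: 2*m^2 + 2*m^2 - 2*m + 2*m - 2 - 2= 4*m^2 - 4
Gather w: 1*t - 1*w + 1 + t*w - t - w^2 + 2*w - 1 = -w^2 + w*(t + 1)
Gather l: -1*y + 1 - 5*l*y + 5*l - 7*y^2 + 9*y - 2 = l*(5 - 5*y) - 7*y^2 + 8*y - 1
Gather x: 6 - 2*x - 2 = 4 - 2*x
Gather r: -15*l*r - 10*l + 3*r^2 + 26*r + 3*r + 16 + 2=-10*l + 3*r^2 + r*(29 - 15*l) + 18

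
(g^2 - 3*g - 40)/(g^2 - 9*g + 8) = (g + 5)/(g - 1)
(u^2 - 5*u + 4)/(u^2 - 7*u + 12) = (u - 1)/(u - 3)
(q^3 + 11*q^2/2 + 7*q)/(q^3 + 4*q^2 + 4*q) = (q + 7/2)/(q + 2)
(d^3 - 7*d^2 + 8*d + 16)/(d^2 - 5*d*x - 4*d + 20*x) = (-d^2 + 3*d + 4)/(-d + 5*x)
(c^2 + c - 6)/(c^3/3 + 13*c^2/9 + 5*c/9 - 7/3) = 9*(c - 2)/(3*c^2 + 4*c - 7)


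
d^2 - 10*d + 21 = (d - 7)*(d - 3)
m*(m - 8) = m^2 - 8*m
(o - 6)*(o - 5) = o^2 - 11*o + 30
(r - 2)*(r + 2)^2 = r^3 + 2*r^2 - 4*r - 8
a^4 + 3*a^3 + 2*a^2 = a^2*(a + 1)*(a + 2)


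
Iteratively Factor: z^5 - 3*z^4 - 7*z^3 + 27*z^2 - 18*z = (z - 1)*(z^4 - 2*z^3 - 9*z^2 + 18*z) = (z - 1)*(z + 3)*(z^3 - 5*z^2 + 6*z) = z*(z - 1)*(z + 3)*(z^2 - 5*z + 6) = z*(z - 3)*(z - 1)*(z + 3)*(z - 2)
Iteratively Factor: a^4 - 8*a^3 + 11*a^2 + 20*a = (a - 5)*(a^3 - 3*a^2 - 4*a) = (a - 5)*(a - 4)*(a^2 + a) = a*(a - 5)*(a - 4)*(a + 1)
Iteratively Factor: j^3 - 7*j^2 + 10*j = (j - 5)*(j^2 - 2*j) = j*(j - 5)*(j - 2)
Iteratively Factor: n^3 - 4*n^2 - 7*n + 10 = (n + 2)*(n^2 - 6*n + 5) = (n - 5)*(n + 2)*(n - 1)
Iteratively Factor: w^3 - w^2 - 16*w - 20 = (w - 5)*(w^2 + 4*w + 4) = (w - 5)*(w + 2)*(w + 2)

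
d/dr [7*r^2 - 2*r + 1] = 14*r - 2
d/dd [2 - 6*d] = -6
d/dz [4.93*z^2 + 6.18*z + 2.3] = 9.86*z + 6.18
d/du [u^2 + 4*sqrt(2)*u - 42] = 2*u + 4*sqrt(2)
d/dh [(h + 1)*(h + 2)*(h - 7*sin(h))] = -(h + 1)*(h + 2)*(7*cos(h) - 1) + (h + 1)*(h - 7*sin(h)) + (h + 2)*(h - 7*sin(h))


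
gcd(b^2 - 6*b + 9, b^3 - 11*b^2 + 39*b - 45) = b^2 - 6*b + 9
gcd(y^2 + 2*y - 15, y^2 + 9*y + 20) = y + 5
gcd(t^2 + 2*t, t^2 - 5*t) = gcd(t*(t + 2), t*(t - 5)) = t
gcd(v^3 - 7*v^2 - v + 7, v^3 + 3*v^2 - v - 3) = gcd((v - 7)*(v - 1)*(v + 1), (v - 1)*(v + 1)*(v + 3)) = v^2 - 1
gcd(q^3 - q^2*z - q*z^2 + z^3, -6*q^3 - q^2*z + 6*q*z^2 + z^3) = -q^2 + z^2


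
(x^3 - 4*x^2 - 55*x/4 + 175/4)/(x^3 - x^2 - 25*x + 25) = (x^2 + x - 35/4)/(x^2 + 4*x - 5)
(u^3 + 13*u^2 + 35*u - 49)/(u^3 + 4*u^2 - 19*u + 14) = (u + 7)/(u - 2)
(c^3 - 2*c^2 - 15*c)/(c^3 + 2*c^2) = (c^2 - 2*c - 15)/(c*(c + 2))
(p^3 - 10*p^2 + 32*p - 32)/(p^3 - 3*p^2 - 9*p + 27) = (p^3 - 10*p^2 + 32*p - 32)/(p^3 - 3*p^2 - 9*p + 27)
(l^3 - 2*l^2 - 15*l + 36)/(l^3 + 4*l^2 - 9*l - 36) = (l - 3)/(l + 3)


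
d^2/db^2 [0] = 0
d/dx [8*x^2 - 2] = 16*x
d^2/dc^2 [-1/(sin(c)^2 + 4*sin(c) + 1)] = 2*(2*sin(c)^4 + 6*sin(c)^3 + 3*sin(c)^2 - 14*sin(c) - 15)/(sin(c)^2 + 4*sin(c) + 1)^3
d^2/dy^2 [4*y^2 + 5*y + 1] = 8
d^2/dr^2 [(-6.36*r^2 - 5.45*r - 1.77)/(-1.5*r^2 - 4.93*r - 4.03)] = (-69.5393999999999*r^3 - 206.7822*r^2 - 119.1366*r + 54.664184)/(3.375*r^6 + 33.2775*r^5 + 136.57455*r^4 + 298.634257*r^3 + 366.930291*r^2 + 240.202911*r + 65.450827)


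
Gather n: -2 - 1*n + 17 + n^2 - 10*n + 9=n^2 - 11*n + 24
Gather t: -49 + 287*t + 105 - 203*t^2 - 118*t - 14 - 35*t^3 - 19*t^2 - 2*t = -35*t^3 - 222*t^2 + 167*t + 42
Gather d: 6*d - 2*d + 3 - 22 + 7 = 4*d - 12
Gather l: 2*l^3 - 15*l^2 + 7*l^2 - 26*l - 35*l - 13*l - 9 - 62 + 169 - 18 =2*l^3 - 8*l^2 - 74*l + 80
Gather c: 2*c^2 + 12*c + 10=2*c^2 + 12*c + 10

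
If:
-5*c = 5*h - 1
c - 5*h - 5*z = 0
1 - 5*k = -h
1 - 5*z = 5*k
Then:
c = 4/25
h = 1/25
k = 26/125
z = -1/125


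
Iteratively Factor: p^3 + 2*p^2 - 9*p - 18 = (p + 3)*(p^2 - p - 6) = (p + 2)*(p + 3)*(p - 3)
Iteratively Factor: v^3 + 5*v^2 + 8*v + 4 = (v + 2)*(v^2 + 3*v + 2) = (v + 1)*(v + 2)*(v + 2)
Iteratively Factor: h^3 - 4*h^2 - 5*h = (h + 1)*(h^2 - 5*h) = h*(h + 1)*(h - 5)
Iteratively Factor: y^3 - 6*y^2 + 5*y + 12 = (y + 1)*(y^2 - 7*y + 12) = (y - 3)*(y + 1)*(y - 4)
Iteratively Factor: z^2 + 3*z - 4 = (z - 1)*(z + 4)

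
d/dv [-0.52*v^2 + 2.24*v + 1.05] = 2.24 - 1.04*v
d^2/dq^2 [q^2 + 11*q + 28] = 2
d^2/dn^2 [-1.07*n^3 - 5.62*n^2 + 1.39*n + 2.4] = -6.42*n - 11.24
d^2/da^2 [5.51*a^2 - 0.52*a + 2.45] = 11.0200000000000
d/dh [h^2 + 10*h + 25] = 2*h + 10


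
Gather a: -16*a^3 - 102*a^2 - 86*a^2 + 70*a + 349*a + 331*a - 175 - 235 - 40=-16*a^3 - 188*a^2 + 750*a - 450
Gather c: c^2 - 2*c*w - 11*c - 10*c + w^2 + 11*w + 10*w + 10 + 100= c^2 + c*(-2*w - 21) + w^2 + 21*w + 110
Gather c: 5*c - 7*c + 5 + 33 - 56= -2*c - 18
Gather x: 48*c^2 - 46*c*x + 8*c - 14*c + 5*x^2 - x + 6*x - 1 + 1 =48*c^2 - 6*c + 5*x^2 + x*(5 - 46*c)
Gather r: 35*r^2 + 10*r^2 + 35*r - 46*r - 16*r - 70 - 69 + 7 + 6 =45*r^2 - 27*r - 126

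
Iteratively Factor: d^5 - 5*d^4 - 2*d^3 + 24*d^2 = (d)*(d^4 - 5*d^3 - 2*d^2 + 24*d) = d*(d - 3)*(d^3 - 2*d^2 - 8*d) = d*(d - 4)*(d - 3)*(d^2 + 2*d) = d*(d - 4)*(d - 3)*(d + 2)*(d)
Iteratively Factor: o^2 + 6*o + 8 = (o + 2)*(o + 4)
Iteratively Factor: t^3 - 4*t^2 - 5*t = (t - 5)*(t^2 + t) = (t - 5)*(t + 1)*(t)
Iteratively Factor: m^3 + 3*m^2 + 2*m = (m)*(m^2 + 3*m + 2) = m*(m + 2)*(m + 1)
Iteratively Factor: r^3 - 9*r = (r + 3)*(r^2 - 3*r) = (r - 3)*(r + 3)*(r)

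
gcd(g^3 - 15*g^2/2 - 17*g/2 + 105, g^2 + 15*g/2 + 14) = g + 7/2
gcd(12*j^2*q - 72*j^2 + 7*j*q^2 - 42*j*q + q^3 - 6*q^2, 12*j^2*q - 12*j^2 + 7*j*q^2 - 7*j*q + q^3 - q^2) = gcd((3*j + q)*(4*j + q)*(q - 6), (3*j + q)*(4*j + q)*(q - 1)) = 12*j^2 + 7*j*q + q^2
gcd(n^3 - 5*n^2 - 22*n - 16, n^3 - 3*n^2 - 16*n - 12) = n^2 + 3*n + 2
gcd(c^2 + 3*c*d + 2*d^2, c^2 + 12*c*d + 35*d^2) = 1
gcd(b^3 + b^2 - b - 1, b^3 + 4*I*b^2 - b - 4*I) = b^2 - 1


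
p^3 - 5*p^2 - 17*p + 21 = (p - 7)*(p - 1)*(p + 3)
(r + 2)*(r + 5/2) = r^2 + 9*r/2 + 5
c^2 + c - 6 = (c - 2)*(c + 3)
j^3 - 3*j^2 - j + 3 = (j - 3)*(j - 1)*(j + 1)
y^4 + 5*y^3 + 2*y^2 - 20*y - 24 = (y - 2)*(y + 2)^2*(y + 3)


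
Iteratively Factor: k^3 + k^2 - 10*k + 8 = (k - 2)*(k^2 + 3*k - 4) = (k - 2)*(k - 1)*(k + 4)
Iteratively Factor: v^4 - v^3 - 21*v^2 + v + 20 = (v - 1)*(v^3 - 21*v - 20) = (v - 1)*(v + 1)*(v^2 - v - 20) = (v - 1)*(v + 1)*(v + 4)*(v - 5)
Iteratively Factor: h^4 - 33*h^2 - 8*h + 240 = (h + 4)*(h^3 - 4*h^2 - 17*h + 60) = (h + 4)^2*(h^2 - 8*h + 15) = (h - 5)*(h + 4)^2*(h - 3)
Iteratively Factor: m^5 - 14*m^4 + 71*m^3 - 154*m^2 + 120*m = (m - 5)*(m^4 - 9*m^3 + 26*m^2 - 24*m) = m*(m - 5)*(m^3 - 9*m^2 + 26*m - 24) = m*(m - 5)*(m - 3)*(m^2 - 6*m + 8) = m*(m - 5)*(m - 4)*(m - 3)*(m - 2)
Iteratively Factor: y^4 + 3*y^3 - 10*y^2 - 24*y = (y)*(y^3 + 3*y^2 - 10*y - 24) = y*(y - 3)*(y^2 + 6*y + 8) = y*(y - 3)*(y + 2)*(y + 4)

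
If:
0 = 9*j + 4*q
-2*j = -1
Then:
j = 1/2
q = -9/8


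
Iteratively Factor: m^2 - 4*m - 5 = (m + 1)*(m - 5)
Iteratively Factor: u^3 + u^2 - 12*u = (u)*(u^2 + u - 12) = u*(u + 4)*(u - 3)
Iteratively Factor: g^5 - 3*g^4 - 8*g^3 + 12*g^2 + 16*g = (g - 2)*(g^4 - g^3 - 10*g^2 - 8*g) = g*(g - 2)*(g^3 - g^2 - 10*g - 8) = g*(g - 4)*(g - 2)*(g^2 + 3*g + 2) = g*(g - 4)*(g - 2)*(g + 1)*(g + 2)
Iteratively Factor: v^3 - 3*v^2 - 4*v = (v + 1)*(v^2 - 4*v) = (v - 4)*(v + 1)*(v)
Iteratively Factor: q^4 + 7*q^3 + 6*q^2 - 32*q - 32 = (q - 2)*(q^3 + 9*q^2 + 24*q + 16) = (q - 2)*(q + 4)*(q^2 + 5*q + 4) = (q - 2)*(q + 1)*(q + 4)*(q + 4)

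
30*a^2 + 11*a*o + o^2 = (5*a + o)*(6*a + o)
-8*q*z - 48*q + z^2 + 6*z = (-8*q + z)*(z + 6)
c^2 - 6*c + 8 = (c - 4)*(c - 2)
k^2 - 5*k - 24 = (k - 8)*(k + 3)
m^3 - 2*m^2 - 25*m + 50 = (m - 5)*(m - 2)*(m + 5)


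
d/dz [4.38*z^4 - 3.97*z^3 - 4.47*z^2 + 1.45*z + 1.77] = 17.52*z^3 - 11.91*z^2 - 8.94*z + 1.45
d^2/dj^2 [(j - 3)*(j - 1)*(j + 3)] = 6*j - 2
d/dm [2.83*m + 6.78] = 2.83000000000000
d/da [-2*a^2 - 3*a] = -4*a - 3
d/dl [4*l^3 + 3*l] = 12*l^2 + 3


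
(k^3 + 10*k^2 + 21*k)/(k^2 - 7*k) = (k^2 + 10*k + 21)/(k - 7)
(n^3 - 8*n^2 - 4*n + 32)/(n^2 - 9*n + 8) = (n^2 - 4)/(n - 1)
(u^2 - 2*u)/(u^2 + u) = (u - 2)/(u + 1)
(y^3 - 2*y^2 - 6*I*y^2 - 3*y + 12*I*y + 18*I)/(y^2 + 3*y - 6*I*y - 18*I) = (y^2 - 2*y - 3)/(y + 3)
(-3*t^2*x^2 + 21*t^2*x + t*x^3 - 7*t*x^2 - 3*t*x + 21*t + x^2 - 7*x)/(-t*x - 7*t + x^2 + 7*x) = (3*t^2*x^2 - 21*t^2*x - t*x^3 + 7*t*x^2 + 3*t*x - 21*t - x^2 + 7*x)/(t*x + 7*t - x^2 - 7*x)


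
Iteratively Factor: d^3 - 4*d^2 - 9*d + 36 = (d + 3)*(d^2 - 7*d + 12) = (d - 3)*(d + 3)*(d - 4)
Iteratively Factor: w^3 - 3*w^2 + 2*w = (w)*(w^2 - 3*w + 2) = w*(w - 1)*(w - 2)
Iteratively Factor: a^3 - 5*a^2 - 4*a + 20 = (a + 2)*(a^2 - 7*a + 10) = (a - 5)*(a + 2)*(a - 2)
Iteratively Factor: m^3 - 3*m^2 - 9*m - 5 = (m - 5)*(m^2 + 2*m + 1) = (m - 5)*(m + 1)*(m + 1)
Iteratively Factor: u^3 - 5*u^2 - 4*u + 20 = (u + 2)*(u^2 - 7*u + 10) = (u - 5)*(u + 2)*(u - 2)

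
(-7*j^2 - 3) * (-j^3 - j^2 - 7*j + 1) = 7*j^5 + 7*j^4 + 52*j^3 - 4*j^2 + 21*j - 3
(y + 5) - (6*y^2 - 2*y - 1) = -6*y^2 + 3*y + 6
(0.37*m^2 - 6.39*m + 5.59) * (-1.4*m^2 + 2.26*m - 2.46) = -0.518*m^4 + 9.7822*m^3 - 23.1776*m^2 + 28.3528*m - 13.7514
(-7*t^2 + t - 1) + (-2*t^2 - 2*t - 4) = -9*t^2 - t - 5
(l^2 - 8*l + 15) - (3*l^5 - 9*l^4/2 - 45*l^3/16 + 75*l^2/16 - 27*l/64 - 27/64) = -3*l^5 + 9*l^4/2 + 45*l^3/16 - 59*l^2/16 - 485*l/64 + 987/64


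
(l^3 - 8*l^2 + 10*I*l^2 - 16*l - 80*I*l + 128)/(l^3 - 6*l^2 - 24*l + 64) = (l^2 + 10*I*l - 16)/(l^2 + 2*l - 8)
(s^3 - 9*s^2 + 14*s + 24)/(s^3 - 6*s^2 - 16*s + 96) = (s + 1)/(s + 4)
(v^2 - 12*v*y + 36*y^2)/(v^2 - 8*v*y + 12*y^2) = (-v + 6*y)/(-v + 2*y)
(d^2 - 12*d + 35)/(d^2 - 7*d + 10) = (d - 7)/(d - 2)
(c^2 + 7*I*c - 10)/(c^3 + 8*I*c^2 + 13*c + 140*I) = (c + 2*I)/(c^2 + 3*I*c + 28)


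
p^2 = p^2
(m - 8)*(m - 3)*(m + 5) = m^3 - 6*m^2 - 31*m + 120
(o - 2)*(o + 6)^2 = o^3 + 10*o^2 + 12*o - 72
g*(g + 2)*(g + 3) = g^3 + 5*g^2 + 6*g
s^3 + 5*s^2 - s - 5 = (s - 1)*(s + 1)*(s + 5)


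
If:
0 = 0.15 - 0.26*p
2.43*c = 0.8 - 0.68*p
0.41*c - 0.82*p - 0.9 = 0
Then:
No Solution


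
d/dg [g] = 1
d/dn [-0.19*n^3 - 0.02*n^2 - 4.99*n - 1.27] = -0.57*n^2 - 0.04*n - 4.99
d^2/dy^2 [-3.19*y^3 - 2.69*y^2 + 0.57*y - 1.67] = -19.14*y - 5.38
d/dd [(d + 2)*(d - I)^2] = (d - I)*(3*d + 4 - I)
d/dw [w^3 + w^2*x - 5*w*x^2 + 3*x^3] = 3*w^2 + 2*w*x - 5*x^2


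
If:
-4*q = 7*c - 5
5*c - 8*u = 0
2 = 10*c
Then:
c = 1/5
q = 9/10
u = 1/8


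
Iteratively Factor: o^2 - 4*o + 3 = (o - 3)*(o - 1)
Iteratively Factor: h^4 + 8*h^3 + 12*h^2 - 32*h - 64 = (h + 4)*(h^3 + 4*h^2 - 4*h - 16) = (h - 2)*(h + 4)*(h^2 + 6*h + 8) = (h - 2)*(h + 4)^2*(h + 2)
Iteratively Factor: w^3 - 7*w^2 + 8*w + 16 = (w - 4)*(w^2 - 3*w - 4) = (w - 4)*(w + 1)*(w - 4)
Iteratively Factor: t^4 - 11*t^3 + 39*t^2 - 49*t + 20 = (t - 5)*(t^3 - 6*t^2 + 9*t - 4) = (t - 5)*(t - 4)*(t^2 - 2*t + 1) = (t - 5)*(t - 4)*(t - 1)*(t - 1)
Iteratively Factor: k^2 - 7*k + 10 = (k - 5)*(k - 2)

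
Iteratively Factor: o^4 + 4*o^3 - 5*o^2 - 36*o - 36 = (o - 3)*(o^3 + 7*o^2 + 16*o + 12) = (o - 3)*(o + 2)*(o^2 + 5*o + 6) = (o - 3)*(o + 2)*(o + 3)*(o + 2)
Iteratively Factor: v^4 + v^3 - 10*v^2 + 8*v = (v)*(v^3 + v^2 - 10*v + 8) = v*(v - 2)*(v^2 + 3*v - 4) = v*(v - 2)*(v + 4)*(v - 1)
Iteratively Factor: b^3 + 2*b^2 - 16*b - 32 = (b + 2)*(b^2 - 16) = (b + 2)*(b + 4)*(b - 4)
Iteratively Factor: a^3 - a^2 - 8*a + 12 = (a - 2)*(a^2 + a - 6) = (a - 2)^2*(a + 3)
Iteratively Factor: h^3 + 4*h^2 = (h)*(h^2 + 4*h) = h*(h + 4)*(h)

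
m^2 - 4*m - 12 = (m - 6)*(m + 2)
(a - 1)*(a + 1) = a^2 - 1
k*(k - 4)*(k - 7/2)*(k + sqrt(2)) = k^4 - 15*k^3/2 + sqrt(2)*k^3 - 15*sqrt(2)*k^2/2 + 14*k^2 + 14*sqrt(2)*k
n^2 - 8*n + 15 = (n - 5)*(n - 3)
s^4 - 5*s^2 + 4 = (s - 2)*(s - 1)*(s + 1)*(s + 2)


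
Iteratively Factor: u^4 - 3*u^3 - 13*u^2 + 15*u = (u + 3)*(u^3 - 6*u^2 + 5*u) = (u - 5)*(u + 3)*(u^2 - u) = u*(u - 5)*(u + 3)*(u - 1)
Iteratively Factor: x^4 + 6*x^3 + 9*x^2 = (x)*(x^3 + 6*x^2 + 9*x) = x*(x + 3)*(x^2 + 3*x) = x^2*(x + 3)*(x + 3)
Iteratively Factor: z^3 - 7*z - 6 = (z + 1)*(z^2 - z - 6) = (z - 3)*(z + 1)*(z + 2)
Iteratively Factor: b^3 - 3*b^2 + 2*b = (b - 1)*(b^2 - 2*b) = (b - 2)*(b - 1)*(b)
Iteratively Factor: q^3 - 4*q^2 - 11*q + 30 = (q - 5)*(q^2 + q - 6) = (q - 5)*(q + 3)*(q - 2)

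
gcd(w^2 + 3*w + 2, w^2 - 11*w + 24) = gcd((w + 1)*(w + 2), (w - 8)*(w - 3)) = 1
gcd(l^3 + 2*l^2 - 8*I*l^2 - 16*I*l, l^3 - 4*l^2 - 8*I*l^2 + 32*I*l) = l^2 - 8*I*l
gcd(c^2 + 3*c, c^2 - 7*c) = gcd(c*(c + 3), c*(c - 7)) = c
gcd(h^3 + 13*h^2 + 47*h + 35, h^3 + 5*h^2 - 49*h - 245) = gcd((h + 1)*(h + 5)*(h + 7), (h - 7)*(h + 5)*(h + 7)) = h^2 + 12*h + 35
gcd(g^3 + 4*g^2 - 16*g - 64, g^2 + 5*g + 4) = g + 4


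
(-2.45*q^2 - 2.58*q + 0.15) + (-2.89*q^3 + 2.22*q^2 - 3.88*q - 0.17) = -2.89*q^3 - 0.23*q^2 - 6.46*q - 0.02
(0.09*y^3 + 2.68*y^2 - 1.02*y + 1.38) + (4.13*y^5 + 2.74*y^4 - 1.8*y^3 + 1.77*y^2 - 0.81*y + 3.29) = 4.13*y^5 + 2.74*y^4 - 1.71*y^3 + 4.45*y^2 - 1.83*y + 4.67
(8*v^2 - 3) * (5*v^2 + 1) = 40*v^4 - 7*v^2 - 3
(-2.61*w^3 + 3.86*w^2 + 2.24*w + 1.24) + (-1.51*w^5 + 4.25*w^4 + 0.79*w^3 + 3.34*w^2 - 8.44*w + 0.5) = -1.51*w^5 + 4.25*w^4 - 1.82*w^3 + 7.2*w^2 - 6.2*w + 1.74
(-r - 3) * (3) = -3*r - 9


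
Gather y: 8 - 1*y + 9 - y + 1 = 18 - 2*y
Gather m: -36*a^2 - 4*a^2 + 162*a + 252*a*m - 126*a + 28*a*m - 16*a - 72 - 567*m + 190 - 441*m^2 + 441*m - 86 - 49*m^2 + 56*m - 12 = -40*a^2 + 20*a - 490*m^2 + m*(280*a - 70) + 20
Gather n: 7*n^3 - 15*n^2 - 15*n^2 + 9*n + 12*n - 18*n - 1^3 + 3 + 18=7*n^3 - 30*n^2 + 3*n + 20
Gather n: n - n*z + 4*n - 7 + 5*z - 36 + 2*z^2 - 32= n*(5 - z) + 2*z^2 + 5*z - 75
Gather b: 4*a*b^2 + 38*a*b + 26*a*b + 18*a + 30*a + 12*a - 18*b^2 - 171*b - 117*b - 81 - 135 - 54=60*a + b^2*(4*a - 18) + b*(64*a - 288) - 270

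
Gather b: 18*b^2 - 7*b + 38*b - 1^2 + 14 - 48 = 18*b^2 + 31*b - 35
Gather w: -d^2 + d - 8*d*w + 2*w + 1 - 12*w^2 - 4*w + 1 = -d^2 + d - 12*w^2 + w*(-8*d - 2) + 2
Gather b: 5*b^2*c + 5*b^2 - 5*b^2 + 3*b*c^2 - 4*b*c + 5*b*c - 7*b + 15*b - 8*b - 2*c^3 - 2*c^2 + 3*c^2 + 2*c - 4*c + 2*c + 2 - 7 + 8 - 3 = 5*b^2*c + b*(3*c^2 + c) - 2*c^3 + c^2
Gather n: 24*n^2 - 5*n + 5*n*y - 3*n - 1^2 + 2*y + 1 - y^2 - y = 24*n^2 + n*(5*y - 8) - y^2 + y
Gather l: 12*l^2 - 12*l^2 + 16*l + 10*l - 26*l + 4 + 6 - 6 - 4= 0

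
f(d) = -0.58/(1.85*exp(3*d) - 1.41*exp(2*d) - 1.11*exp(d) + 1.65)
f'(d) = -0.58*(-5.55*exp(3*d) + 2.82*exp(2*d) + 1.11*exp(d))/(1.85*exp(3*d) - 1.41*exp(2*d) - 1.11*exp(d) + 1.65)^2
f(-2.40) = -0.38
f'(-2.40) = -0.03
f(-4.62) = -0.35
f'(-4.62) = -0.00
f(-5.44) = -0.35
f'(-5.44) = -0.00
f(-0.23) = -0.72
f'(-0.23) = 0.11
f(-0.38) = -0.70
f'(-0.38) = -0.26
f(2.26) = -0.00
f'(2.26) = 0.00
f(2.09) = -0.00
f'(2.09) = 0.00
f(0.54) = -0.12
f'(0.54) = 0.42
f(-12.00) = -0.35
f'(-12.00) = 0.00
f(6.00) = 0.00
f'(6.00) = 0.00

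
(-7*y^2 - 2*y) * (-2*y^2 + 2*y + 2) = 14*y^4 - 10*y^3 - 18*y^2 - 4*y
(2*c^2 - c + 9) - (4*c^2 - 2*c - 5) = -2*c^2 + c + 14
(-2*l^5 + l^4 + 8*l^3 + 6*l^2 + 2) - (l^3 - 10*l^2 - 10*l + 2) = -2*l^5 + l^4 + 7*l^3 + 16*l^2 + 10*l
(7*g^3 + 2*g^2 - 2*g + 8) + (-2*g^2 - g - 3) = 7*g^3 - 3*g + 5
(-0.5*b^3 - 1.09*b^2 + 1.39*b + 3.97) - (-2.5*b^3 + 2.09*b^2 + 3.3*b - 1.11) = 2.0*b^3 - 3.18*b^2 - 1.91*b + 5.08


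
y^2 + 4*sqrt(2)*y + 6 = (y + sqrt(2))*(y + 3*sqrt(2))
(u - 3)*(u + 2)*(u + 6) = u^3 + 5*u^2 - 12*u - 36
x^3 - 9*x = x*(x - 3)*(x + 3)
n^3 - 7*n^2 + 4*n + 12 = (n - 6)*(n - 2)*(n + 1)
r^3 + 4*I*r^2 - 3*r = r*(r + I)*(r + 3*I)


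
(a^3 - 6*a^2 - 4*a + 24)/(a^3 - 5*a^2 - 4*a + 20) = (a - 6)/(a - 5)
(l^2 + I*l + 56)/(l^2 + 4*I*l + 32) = (l - 7*I)/(l - 4*I)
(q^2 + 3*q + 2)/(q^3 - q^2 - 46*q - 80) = (q + 1)/(q^2 - 3*q - 40)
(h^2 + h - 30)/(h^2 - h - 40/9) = 9*(-h^2 - h + 30)/(-9*h^2 + 9*h + 40)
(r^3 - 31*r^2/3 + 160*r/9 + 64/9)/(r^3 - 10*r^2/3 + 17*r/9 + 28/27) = 3*(3*r^2 - 32*r + 64)/(9*r^2 - 33*r + 28)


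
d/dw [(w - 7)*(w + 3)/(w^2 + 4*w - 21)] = 8*(w^2 + 21)/(w^4 + 8*w^3 - 26*w^2 - 168*w + 441)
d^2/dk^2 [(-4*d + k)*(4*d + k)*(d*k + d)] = 2*d*(3*k + 1)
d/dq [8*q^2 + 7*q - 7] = 16*q + 7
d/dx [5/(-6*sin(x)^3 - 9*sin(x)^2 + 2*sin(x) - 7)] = 10*(9*sin(x)^2 + 9*sin(x) - 1)*cos(x)/(6*sin(x)^3 + 9*sin(x)^2 - 2*sin(x) + 7)^2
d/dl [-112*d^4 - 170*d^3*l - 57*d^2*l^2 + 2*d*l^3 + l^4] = -170*d^3 - 114*d^2*l + 6*d*l^2 + 4*l^3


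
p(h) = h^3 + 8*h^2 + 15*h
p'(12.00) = 639.00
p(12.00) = 3060.00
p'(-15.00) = 450.00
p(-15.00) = -1800.00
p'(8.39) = 360.42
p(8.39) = 1279.58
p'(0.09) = 16.46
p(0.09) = 1.42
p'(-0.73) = 4.92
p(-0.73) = -7.08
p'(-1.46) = -1.97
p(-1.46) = -7.96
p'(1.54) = 46.75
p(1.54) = 45.73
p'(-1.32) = -0.89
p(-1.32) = -8.16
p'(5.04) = 171.84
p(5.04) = 406.84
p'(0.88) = 31.40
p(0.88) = 20.08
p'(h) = 3*h^2 + 16*h + 15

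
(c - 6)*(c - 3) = c^2 - 9*c + 18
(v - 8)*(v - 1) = v^2 - 9*v + 8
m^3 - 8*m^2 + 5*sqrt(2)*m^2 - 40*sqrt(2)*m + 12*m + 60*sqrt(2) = (m - 6)*(m - 2)*(m + 5*sqrt(2))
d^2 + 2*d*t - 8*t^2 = (d - 2*t)*(d + 4*t)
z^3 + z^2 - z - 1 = (z - 1)*(z + 1)^2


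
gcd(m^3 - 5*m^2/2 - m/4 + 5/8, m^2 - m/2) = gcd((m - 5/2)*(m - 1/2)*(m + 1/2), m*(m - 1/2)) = m - 1/2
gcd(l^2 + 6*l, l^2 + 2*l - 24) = l + 6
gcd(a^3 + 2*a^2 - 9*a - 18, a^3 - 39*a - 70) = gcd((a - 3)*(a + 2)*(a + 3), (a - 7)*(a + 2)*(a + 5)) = a + 2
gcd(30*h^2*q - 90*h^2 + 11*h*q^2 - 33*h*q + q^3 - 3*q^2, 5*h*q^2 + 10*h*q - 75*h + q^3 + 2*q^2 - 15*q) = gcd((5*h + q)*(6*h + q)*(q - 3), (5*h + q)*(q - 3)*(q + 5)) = 5*h*q - 15*h + q^2 - 3*q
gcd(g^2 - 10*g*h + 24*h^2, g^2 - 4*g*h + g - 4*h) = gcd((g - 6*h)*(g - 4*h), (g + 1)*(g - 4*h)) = g - 4*h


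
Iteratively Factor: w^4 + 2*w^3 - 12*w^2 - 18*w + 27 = (w - 1)*(w^3 + 3*w^2 - 9*w - 27) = (w - 3)*(w - 1)*(w^2 + 6*w + 9) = (w - 3)*(w - 1)*(w + 3)*(w + 3)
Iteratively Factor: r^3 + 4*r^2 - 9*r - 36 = (r + 4)*(r^2 - 9) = (r - 3)*(r + 4)*(r + 3)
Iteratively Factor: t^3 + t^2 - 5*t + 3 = (t - 1)*(t^2 + 2*t - 3) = (t - 1)*(t + 3)*(t - 1)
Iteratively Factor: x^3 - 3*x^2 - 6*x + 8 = (x + 2)*(x^2 - 5*x + 4) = (x - 1)*(x + 2)*(x - 4)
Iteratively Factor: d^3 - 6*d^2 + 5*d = (d)*(d^2 - 6*d + 5) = d*(d - 5)*(d - 1)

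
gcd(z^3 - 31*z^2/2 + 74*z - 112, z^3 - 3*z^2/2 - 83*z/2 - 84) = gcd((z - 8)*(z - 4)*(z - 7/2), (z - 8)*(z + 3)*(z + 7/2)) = z - 8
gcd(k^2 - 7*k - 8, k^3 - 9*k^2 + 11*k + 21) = k + 1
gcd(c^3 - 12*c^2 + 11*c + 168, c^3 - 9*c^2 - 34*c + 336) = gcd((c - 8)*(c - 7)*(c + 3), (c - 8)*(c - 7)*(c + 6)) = c^2 - 15*c + 56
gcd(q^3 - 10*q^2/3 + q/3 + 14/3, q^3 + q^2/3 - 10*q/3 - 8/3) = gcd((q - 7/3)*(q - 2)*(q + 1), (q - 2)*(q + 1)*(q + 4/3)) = q^2 - q - 2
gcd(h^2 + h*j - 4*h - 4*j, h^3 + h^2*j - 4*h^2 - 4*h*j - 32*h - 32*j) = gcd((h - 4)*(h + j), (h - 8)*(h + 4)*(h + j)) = h + j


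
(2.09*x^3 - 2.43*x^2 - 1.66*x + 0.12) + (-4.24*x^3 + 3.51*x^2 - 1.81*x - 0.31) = -2.15*x^3 + 1.08*x^2 - 3.47*x - 0.19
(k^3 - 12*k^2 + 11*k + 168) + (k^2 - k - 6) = k^3 - 11*k^2 + 10*k + 162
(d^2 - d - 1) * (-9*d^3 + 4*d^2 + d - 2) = -9*d^5 + 13*d^4 + 6*d^3 - 7*d^2 + d + 2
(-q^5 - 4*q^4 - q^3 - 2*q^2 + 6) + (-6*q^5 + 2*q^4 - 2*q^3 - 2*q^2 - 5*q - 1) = -7*q^5 - 2*q^4 - 3*q^3 - 4*q^2 - 5*q + 5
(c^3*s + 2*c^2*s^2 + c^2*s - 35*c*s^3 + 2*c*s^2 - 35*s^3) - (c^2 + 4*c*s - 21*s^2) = c^3*s + 2*c^2*s^2 + c^2*s - c^2 - 35*c*s^3 + 2*c*s^2 - 4*c*s - 35*s^3 + 21*s^2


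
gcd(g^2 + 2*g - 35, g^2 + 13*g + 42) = g + 7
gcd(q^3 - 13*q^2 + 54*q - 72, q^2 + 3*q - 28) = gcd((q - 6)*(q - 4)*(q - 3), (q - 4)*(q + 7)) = q - 4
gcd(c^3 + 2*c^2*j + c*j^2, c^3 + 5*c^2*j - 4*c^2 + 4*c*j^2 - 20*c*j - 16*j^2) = c + j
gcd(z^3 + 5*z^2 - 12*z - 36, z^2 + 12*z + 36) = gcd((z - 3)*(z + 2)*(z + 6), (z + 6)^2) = z + 6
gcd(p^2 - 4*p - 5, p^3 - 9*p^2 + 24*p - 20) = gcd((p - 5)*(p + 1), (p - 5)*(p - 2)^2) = p - 5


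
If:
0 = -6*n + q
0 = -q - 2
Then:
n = -1/3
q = -2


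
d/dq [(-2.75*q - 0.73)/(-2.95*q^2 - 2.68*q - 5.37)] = (-8.1125*q^2 - 4.307*q + 12.8111)/(8.7025*q^4 + 15.812*q^3 + 38.8654*q^2 + 28.7832*q + 28.8369)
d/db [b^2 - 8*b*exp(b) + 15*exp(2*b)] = -8*b*exp(b) + 2*b + 30*exp(2*b) - 8*exp(b)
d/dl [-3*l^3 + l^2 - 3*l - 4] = -9*l^2 + 2*l - 3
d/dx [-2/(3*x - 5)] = 6/(3*x - 5)^2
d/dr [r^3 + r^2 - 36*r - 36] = 3*r^2 + 2*r - 36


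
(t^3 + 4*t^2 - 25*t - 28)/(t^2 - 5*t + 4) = (t^2 + 8*t + 7)/(t - 1)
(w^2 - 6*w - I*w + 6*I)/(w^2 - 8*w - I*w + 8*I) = (w - 6)/(w - 8)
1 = 1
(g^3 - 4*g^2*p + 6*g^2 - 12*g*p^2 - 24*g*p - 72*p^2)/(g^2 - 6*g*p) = g + 2*p + 6 + 12*p/g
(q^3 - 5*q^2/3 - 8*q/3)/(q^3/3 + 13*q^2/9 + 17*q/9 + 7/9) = 3*q*(3*q - 8)/(3*q^2 + 10*q + 7)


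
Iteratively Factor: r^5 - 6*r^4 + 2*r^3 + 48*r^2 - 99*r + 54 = (r + 3)*(r^4 - 9*r^3 + 29*r^2 - 39*r + 18) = (r - 1)*(r + 3)*(r^3 - 8*r^2 + 21*r - 18) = (r - 2)*(r - 1)*(r + 3)*(r^2 - 6*r + 9) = (r - 3)*(r - 2)*(r - 1)*(r + 3)*(r - 3)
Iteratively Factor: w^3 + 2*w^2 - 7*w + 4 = (w - 1)*(w^2 + 3*w - 4) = (w - 1)^2*(w + 4)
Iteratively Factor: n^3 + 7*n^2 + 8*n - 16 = (n + 4)*(n^2 + 3*n - 4) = (n - 1)*(n + 4)*(n + 4)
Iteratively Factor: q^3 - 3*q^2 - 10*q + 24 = (q - 4)*(q^2 + q - 6) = (q - 4)*(q + 3)*(q - 2)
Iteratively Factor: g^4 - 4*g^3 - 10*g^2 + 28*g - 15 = (g - 5)*(g^3 + g^2 - 5*g + 3) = (g - 5)*(g - 1)*(g^2 + 2*g - 3) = (g - 5)*(g - 1)^2*(g + 3)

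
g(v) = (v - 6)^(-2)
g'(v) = -2/(v - 6)^3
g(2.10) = 0.07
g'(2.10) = 0.03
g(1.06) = 0.04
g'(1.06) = 0.02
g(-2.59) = 0.01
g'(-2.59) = 0.00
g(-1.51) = 0.02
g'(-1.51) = 0.00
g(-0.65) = 0.02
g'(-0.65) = 0.01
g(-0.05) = 0.03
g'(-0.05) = 0.01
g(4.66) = 0.56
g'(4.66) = 0.83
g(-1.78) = 0.02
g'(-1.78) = 0.00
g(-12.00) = 0.00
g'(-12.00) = 0.00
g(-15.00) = 0.00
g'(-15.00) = 0.00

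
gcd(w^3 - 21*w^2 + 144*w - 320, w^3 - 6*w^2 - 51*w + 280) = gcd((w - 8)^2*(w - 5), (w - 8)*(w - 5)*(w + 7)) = w^2 - 13*w + 40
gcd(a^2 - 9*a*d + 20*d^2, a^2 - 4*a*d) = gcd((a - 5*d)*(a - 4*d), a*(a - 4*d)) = a - 4*d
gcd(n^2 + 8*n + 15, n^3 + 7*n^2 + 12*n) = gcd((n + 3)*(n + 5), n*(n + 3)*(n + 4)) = n + 3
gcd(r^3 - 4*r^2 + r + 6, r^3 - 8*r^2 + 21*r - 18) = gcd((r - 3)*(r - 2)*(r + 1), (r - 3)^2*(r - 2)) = r^2 - 5*r + 6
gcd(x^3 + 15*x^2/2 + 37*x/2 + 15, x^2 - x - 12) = x + 3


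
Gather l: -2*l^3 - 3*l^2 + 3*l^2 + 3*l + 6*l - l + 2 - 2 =-2*l^3 + 8*l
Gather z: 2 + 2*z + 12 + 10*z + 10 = 12*z + 24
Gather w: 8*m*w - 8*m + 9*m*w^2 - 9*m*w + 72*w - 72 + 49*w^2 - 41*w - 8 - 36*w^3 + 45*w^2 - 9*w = -8*m - 36*w^3 + w^2*(9*m + 94) + w*(22 - m) - 80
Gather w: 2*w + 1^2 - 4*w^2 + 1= -4*w^2 + 2*w + 2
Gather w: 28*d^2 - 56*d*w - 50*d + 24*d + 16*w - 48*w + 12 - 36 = 28*d^2 - 26*d + w*(-56*d - 32) - 24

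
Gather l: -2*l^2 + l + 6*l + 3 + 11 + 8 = -2*l^2 + 7*l + 22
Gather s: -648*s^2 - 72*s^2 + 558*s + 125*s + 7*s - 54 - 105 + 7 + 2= -720*s^2 + 690*s - 150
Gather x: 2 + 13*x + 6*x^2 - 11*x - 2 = 6*x^2 + 2*x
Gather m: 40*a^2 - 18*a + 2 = 40*a^2 - 18*a + 2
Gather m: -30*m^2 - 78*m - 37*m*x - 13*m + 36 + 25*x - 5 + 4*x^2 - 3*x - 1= -30*m^2 + m*(-37*x - 91) + 4*x^2 + 22*x + 30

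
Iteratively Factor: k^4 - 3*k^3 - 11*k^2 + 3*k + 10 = (k + 1)*(k^3 - 4*k^2 - 7*k + 10) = (k - 1)*(k + 1)*(k^2 - 3*k - 10) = (k - 1)*(k + 1)*(k + 2)*(k - 5)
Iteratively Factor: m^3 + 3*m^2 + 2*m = (m)*(m^2 + 3*m + 2) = m*(m + 1)*(m + 2)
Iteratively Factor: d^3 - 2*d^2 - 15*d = (d)*(d^2 - 2*d - 15) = d*(d - 5)*(d + 3)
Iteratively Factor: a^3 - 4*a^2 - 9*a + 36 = (a + 3)*(a^2 - 7*a + 12) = (a - 3)*(a + 3)*(a - 4)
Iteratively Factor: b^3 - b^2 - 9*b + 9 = (b - 1)*(b^2 - 9) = (b - 1)*(b + 3)*(b - 3)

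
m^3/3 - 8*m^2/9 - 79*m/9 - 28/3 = (m/3 + 1)*(m - 7)*(m + 4/3)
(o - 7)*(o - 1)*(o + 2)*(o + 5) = o^4 - o^3 - 39*o^2 - 31*o + 70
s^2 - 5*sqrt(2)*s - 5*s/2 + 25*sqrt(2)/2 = (s - 5/2)*(s - 5*sqrt(2))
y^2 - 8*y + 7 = (y - 7)*(y - 1)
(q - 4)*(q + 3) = q^2 - q - 12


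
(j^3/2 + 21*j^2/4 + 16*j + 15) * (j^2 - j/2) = j^5/2 + 5*j^4 + 107*j^3/8 + 7*j^2 - 15*j/2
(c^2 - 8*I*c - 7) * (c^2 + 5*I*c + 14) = c^4 - 3*I*c^3 + 47*c^2 - 147*I*c - 98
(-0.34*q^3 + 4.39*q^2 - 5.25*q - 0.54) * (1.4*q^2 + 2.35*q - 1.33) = -0.476*q^5 + 5.347*q^4 + 3.4187*q^3 - 18.9322*q^2 + 5.7135*q + 0.7182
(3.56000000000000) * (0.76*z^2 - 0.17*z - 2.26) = 2.7056*z^2 - 0.6052*z - 8.0456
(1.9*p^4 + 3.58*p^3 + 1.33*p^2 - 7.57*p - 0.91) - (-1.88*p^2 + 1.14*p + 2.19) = 1.9*p^4 + 3.58*p^3 + 3.21*p^2 - 8.71*p - 3.1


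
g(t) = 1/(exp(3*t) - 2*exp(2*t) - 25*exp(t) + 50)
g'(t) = (-3*exp(3*t) + 4*exp(2*t) + 25*exp(t))/(exp(3*t) - 2*exp(2*t) - 25*exp(t) + 50)^2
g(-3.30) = 0.02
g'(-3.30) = 0.00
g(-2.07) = 0.02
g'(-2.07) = 0.00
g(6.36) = 0.00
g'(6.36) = -0.00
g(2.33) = 0.00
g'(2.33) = -0.01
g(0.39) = 0.08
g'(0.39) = 0.25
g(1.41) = -0.06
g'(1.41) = -0.12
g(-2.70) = 0.02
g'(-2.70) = 0.00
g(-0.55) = 0.03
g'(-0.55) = 0.01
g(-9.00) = 0.02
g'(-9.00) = 0.00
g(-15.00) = 0.02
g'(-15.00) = 0.00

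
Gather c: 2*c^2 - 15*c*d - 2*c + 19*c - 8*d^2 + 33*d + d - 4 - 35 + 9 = 2*c^2 + c*(17 - 15*d) - 8*d^2 + 34*d - 30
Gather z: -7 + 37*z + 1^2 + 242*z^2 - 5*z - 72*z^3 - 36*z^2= -72*z^3 + 206*z^2 + 32*z - 6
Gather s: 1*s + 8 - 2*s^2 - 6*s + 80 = -2*s^2 - 5*s + 88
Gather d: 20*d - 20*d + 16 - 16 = 0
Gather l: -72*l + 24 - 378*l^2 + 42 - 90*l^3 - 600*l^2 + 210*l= -90*l^3 - 978*l^2 + 138*l + 66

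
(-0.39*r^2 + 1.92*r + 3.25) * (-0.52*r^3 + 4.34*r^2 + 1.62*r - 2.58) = 0.2028*r^5 - 2.691*r^4 + 6.011*r^3 + 18.2216*r^2 + 0.311400000000001*r - 8.385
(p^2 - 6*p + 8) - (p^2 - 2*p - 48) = 56 - 4*p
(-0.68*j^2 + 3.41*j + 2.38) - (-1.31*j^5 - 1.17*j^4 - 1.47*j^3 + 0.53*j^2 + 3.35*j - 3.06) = 1.31*j^5 + 1.17*j^4 + 1.47*j^3 - 1.21*j^2 + 0.0600000000000001*j + 5.44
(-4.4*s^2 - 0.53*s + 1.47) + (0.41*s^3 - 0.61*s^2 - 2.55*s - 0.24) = 0.41*s^3 - 5.01*s^2 - 3.08*s + 1.23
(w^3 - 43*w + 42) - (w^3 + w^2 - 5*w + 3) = -w^2 - 38*w + 39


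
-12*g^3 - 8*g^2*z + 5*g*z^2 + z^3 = (-2*g + z)*(g + z)*(6*g + z)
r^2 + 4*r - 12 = (r - 2)*(r + 6)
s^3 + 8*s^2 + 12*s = s*(s + 2)*(s + 6)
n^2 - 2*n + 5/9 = (n - 5/3)*(n - 1/3)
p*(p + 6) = p^2 + 6*p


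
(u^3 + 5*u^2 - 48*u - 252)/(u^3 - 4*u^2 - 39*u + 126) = (u + 6)/(u - 3)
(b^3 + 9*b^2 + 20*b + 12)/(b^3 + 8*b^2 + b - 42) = (b^3 + 9*b^2 + 20*b + 12)/(b^3 + 8*b^2 + b - 42)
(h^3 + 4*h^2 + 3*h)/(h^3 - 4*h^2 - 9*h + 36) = h*(h + 1)/(h^2 - 7*h + 12)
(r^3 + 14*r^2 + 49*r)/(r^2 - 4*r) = (r^2 + 14*r + 49)/(r - 4)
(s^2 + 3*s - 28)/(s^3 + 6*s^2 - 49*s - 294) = (s - 4)/(s^2 - s - 42)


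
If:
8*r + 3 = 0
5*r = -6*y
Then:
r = -3/8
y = 5/16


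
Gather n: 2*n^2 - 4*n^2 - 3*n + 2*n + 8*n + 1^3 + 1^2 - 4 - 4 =-2*n^2 + 7*n - 6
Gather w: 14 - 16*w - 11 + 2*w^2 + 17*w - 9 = 2*w^2 + w - 6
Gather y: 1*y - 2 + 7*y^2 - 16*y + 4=7*y^2 - 15*y + 2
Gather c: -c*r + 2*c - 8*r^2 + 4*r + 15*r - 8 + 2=c*(2 - r) - 8*r^2 + 19*r - 6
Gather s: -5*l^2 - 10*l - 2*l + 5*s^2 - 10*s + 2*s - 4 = -5*l^2 - 12*l + 5*s^2 - 8*s - 4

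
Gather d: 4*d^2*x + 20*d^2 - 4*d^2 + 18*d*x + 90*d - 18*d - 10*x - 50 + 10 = d^2*(4*x + 16) + d*(18*x + 72) - 10*x - 40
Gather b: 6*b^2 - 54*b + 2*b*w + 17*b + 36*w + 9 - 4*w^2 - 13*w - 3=6*b^2 + b*(2*w - 37) - 4*w^2 + 23*w + 6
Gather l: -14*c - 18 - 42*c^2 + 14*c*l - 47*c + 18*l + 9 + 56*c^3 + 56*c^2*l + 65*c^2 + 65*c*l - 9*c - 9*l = 56*c^3 + 23*c^2 - 70*c + l*(56*c^2 + 79*c + 9) - 9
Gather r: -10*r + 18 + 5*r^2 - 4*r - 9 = 5*r^2 - 14*r + 9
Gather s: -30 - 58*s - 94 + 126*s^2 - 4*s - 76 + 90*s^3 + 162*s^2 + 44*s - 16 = 90*s^3 + 288*s^2 - 18*s - 216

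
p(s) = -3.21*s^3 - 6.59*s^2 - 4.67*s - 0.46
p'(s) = -9.63*s^2 - 13.18*s - 4.67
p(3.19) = -186.62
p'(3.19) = -144.71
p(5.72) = -843.54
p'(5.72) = -395.14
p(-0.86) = 0.72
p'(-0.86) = -0.46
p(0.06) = -0.76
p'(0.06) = -5.50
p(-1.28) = 1.45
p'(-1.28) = -3.58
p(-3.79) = 97.33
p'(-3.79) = -93.04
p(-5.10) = 277.76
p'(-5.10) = -187.93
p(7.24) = -1597.91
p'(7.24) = -604.87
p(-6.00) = 483.68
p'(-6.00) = -272.27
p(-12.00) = 4653.50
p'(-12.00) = -1233.23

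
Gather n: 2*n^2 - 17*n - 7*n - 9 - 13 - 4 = 2*n^2 - 24*n - 26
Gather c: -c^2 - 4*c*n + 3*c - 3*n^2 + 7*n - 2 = -c^2 + c*(3 - 4*n) - 3*n^2 + 7*n - 2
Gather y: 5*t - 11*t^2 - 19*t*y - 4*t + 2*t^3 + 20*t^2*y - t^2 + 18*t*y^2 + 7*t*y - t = 2*t^3 - 12*t^2 + 18*t*y^2 + y*(20*t^2 - 12*t)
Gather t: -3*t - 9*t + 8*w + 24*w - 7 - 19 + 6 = -12*t + 32*w - 20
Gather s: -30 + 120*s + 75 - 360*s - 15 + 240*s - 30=0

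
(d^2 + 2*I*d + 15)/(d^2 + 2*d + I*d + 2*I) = (d^2 + 2*I*d + 15)/(d^2 + d*(2 + I) + 2*I)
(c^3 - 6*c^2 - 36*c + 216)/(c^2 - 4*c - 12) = (c^2 - 36)/(c + 2)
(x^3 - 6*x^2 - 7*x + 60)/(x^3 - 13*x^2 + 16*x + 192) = (x^2 - 9*x + 20)/(x^2 - 16*x + 64)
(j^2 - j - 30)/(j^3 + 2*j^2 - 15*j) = (j - 6)/(j*(j - 3))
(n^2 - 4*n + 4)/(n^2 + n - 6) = (n - 2)/(n + 3)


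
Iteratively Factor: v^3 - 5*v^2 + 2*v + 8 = (v - 2)*(v^2 - 3*v - 4) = (v - 2)*(v + 1)*(v - 4)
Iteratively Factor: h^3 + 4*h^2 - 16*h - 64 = (h - 4)*(h^2 + 8*h + 16) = (h - 4)*(h + 4)*(h + 4)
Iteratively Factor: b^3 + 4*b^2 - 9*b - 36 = (b - 3)*(b^2 + 7*b + 12) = (b - 3)*(b + 3)*(b + 4)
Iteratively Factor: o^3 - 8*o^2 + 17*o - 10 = (o - 2)*(o^2 - 6*o + 5) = (o - 5)*(o - 2)*(o - 1)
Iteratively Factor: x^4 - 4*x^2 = (x)*(x^3 - 4*x) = x^2*(x^2 - 4) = x^2*(x + 2)*(x - 2)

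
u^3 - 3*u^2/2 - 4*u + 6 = (u - 2)*(u - 3/2)*(u + 2)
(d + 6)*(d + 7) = d^2 + 13*d + 42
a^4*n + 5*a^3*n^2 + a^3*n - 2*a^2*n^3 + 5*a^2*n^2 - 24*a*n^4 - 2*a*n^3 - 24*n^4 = (a - 2*n)*(a + 3*n)*(a + 4*n)*(a*n + n)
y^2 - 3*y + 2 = (y - 2)*(y - 1)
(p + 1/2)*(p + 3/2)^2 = p^3 + 7*p^2/2 + 15*p/4 + 9/8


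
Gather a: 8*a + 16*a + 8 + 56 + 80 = 24*a + 144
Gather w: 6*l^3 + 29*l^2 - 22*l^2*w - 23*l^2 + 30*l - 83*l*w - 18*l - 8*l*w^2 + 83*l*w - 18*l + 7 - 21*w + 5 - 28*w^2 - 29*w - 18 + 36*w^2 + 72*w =6*l^3 + 6*l^2 - 6*l + w^2*(8 - 8*l) + w*(22 - 22*l^2) - 6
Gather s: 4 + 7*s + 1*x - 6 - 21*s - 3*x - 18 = -14*s - 2*x - 20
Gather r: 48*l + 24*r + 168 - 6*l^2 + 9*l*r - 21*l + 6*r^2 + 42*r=-6*l^2 + 27*l + 6*r^2 + r*(9*l + 66) + 168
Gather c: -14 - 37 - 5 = -56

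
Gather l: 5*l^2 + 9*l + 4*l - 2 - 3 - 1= 5*l^2 + 13*l - 6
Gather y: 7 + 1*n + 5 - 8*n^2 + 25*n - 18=-8*n^2 + 26*n - 6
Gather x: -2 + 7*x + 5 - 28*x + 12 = 15 - 21*x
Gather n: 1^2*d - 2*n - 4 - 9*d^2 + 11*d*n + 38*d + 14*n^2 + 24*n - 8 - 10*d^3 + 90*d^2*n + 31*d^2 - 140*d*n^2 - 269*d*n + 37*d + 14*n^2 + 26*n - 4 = -10*d^3 + 22*d^2 + 76*d + n^2*(28 - 140*d) + n*(90*d^2 - 258*d + 48) - 16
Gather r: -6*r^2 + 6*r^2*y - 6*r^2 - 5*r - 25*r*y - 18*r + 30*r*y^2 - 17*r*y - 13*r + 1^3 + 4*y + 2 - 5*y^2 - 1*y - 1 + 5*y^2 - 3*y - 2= r^2*(6*y - 12) + r*(30*y^2 - 42*y - 36)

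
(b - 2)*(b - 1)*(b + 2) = b^3 - b^2 - 4*b + 4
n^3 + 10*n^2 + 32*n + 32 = (n + 2)*(n + 4)^2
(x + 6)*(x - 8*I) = x^2 + 6*x - 8*I*x - 48*I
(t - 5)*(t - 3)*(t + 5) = t^3 - 3*t^2 - 25*t + 75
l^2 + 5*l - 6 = (l - 1)*(l + 6)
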